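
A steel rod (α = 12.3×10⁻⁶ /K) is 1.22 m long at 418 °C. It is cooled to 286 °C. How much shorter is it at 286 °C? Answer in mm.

|ΔT| = |286 − 418| = 132 K
ΔL = αL₀ΔT = (12.3×10⁻⁶)(1.22)(132) = 1.98×10⁻³ m

ΔL = 1.98 mm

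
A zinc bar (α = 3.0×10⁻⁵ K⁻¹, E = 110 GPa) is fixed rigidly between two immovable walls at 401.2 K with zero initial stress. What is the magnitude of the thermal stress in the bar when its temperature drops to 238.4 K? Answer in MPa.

Fully constrained: the free strain ε = αΔT is blocked, so σ = Eε = EαΔT.
|ΔT| = 162.8 K
σ = 110×10⁹ × 3.0×10⁻⁵ × 162.8 = 5.37×10⁸ Pa

σ = 537 MPa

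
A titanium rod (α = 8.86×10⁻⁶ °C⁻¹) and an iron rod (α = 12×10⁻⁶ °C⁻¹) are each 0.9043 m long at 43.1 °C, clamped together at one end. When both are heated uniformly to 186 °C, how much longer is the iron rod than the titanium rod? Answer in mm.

ΔT = 142.9 K
titanium: ΔL = 8.86×10⁻⁶ × 0.9043 m × 142.9 = 1.1449×10⁻³ m = 1.1449 mm
iron: ΔL = 12×10⁻⁶ × 0.9043 m × 142.9 = 1.5507×10⁻³ m = 1.5507 mm
difference = 1.5507 − 1.1449 = 0.4058 mm

0.406 mm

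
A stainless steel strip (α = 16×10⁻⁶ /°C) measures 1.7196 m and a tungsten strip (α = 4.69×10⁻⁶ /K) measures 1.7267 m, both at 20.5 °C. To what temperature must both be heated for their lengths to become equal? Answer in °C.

T = 386.2 °C

L₁(1 + α₁ΔT) = L₂(1 + α₂ΔT) ⇒ ΔT = (L₂ − L₁)/(α₁L₁ − α₂L₂)
L₂ − L₁ = 1.7267 − 1.7196 = 7.10×10⁻³ m
α₁L₁ − α₂L₂ = 16×10⁻⁶×1.7196 − 4.69×10⁻⁶×1.7267 = 1.9415377×10⁻⁵ m/K
ΔT = 7.10×10⁻³ / 1.9415377×10⁻⁵ = 365.690 K
T = 20.5 + 365.690 = 386.190 °C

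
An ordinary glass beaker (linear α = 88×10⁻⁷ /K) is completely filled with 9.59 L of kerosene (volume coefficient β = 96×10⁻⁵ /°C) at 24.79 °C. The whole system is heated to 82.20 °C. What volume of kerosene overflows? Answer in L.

The beaker also expands: β_container ≈ 3α = 2.64×10⁻⁵ /K
Net overflow = V₀(β_liq − 3α_cont)ΔT
β − 3α = 9.60×10⁻⁴ − 2.64×10⁻⁵ = 9.336×10⁻⁴ /K; ΔT = 57.41 K
ΔV = 9.59 × 9.336×10⁻⁴ × 57.41 = 0.514 L

0.514 L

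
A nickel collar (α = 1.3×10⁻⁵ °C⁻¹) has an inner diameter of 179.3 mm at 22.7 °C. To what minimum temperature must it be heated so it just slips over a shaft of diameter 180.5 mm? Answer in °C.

T = 538 °C

Required Δd = 180.5 − 179.3 = 1.2 mm
Δd = αd₀ΔT ⇒ ΔT = Δd/(αd₀) = 1.2 / (1.3×10⁻⁵ × 179.3) = 514.82 K
T_min = 22.7 + 514.82 = 537.52 °C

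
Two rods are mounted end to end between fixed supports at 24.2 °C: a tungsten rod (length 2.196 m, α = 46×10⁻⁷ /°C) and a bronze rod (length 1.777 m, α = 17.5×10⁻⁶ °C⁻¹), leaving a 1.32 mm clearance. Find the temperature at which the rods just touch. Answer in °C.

T = 56.2 °C

α₁L₁ = 1.01016×10⁻⁵ m/K, α₂L₂ = 3.10975×10⁻⁵ m/K → total 4.11991×10⁻⁵ m/K
ΔT = g/(α₁L₁+α₂L₂) = 1.32×10⁻³ / 4.11991×10⁻⁵ = 32.040 K
T = 24.2 + 32.040 = 56.240 °C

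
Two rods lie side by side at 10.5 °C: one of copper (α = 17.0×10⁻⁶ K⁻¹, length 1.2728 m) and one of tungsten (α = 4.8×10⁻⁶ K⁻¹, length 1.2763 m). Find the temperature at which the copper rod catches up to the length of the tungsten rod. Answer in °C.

T = 236.1 °C

Equal length when α₁L₁ΔT − α₂L₂ΔT = L₂ − L₁ = 3.50×10⁻³ m
α₁L₁ = 2.16376×10⁻⁵, α₂L₂ = 6.12624×10⁻⁶ → Δ(αL) = 1.551136×10⁻⁵ m/K
ΔT = 3.50×10⁻³ / 1.551136×10⁻⁵ = 225.641 K, so T = 10.5 + 225.641 = 236.141 °C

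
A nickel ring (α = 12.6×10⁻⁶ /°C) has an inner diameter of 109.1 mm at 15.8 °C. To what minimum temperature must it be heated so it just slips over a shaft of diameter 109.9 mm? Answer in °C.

Required Δd = 109.9 − 109.1 = 0.8 mm
Δd = αd₀ΔT ⇒ ΔT = Δd/(αd₀) = 0.8 / (12.6×10⁻⁶ × 109.1) = 581.96 K
T_min = 15.8 + 581.96 = 597.76 °C

T = 598 °C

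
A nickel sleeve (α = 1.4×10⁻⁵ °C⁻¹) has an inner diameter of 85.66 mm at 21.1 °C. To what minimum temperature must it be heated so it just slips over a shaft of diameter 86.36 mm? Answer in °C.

Required Δd = 86.36 − 85.66 = 0.70 mm
Δd = αd₀ΔT ⇒ ΔT = Δd/(αd₀) = 0.70 / (1.4×10⁻⁵ × 85.66) = 583.70 K
T_min = 21.1 + 583.70 = 604.80 °C

T = 605 °C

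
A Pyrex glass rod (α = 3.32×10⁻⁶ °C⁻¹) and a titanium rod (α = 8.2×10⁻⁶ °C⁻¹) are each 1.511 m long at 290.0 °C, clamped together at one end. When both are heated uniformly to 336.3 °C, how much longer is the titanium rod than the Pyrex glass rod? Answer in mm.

ΔT = 46.3 K
Pyrex glass: ΔL = 3.32×10⁻⁶ × 1.511 m × 46.3 = 2.3226×10⁻⁴ m = 0.23226 mm
titanium: ΔL = 8.2×10⁻⁶ × 1.511 m × 46.3 = 5.7367×10⁻⁴ m = 0.57367 mm
difference = 0.57367 − 0.23226 = 0.34141 mm

0.341 mm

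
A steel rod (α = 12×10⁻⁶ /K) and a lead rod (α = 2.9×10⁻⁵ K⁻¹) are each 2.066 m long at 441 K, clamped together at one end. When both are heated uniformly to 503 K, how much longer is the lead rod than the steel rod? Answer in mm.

ΔT = 62 K
steel: ΔL = 12×10⁻⁶ × 2.066 m × 62 = 1.5371×10⁻³ m = 1.5371 mm
lead: ΔL = 2.9×10⁻⁵ × 2.066 m × 62 = 3.7147×10⁻³ m = 3.7147 mm
difference = 3.7147 − 1.5371 = 2.1776 mm

2.18 mm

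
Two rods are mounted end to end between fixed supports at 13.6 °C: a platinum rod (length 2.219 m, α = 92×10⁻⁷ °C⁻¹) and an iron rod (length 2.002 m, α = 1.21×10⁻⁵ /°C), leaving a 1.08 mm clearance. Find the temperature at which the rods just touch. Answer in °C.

α₁L₁ = 2.04148×10⁻⁵ m/K, α₂L₂ = 2.42242×10⁻⁵ m/K → total 4.4639×10⁻⁵ m/K
ΔT = g/(α₁L₁+α₂L₂) = 1.08×10⁻³ / 4.4639×10⁻⁵ = 24.194 K
T = 13.6 + 24.194 = 37.794 °C

T = 37.8 °C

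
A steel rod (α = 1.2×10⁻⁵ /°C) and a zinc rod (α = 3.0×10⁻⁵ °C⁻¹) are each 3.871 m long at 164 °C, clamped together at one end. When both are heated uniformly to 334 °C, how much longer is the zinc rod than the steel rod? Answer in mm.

11.8 mm

ΔT = 170 K
steel: ΔL = 1.2×10⁻⁵ × 3.871 m × 170 = 7.8968×10⁻³ m = 7.8968 mm
zinc: ΔL = 3.0×10⁻⁵ × 3.871 m × 170 = 1.9742×10⁻² m = 19.742 mm
difference = 19.742 − 7.8968 = 11.8452 mm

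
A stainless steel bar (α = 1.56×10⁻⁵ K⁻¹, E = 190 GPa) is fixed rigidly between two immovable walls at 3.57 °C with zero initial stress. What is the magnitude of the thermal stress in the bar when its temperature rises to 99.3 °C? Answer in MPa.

Fully constrained: the free strain ε = αΔT is blocked, so σ = Eε = EαΔT.
|ΔT| = 95.73 K
σ = 190×10⁹ × 1.56×10⁻⁵ × 95.73 = 2.84×10⁸ Pa

σ = 284 MPa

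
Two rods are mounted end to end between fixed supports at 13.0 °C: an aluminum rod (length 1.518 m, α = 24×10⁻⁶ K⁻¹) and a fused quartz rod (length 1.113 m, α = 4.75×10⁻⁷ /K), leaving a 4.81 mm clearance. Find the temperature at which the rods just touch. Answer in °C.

α₁L₁ = 3.6432×10⁻⁵ m/K, α₂L₂ = 5.28675×10⁻⁷ m/K → total 3.6960675×10⁻⁵ m/K
ΔT = g/(α₁L₁+α₂L₂) = 4.81×10⁻³ / 3.6960675×10⁻⁵ = 130.14 K
T = 13.0 + 130.14 = 143.14 °C

T = 143 °C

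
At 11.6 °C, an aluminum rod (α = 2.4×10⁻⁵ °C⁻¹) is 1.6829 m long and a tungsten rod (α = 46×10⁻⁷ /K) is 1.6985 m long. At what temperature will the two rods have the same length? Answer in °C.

T = 490.5 °C

Equal length when α₁L₁ΔT − α₂L₂ΔT = L₂ − L₁ = 1.56×10⁻² m
α₁L₁ = 4.03896×10⁻⁵, α₂L₂ = 7.8131×10⁻⁶ → Δ(αL) = 3.25765×10⁻⁵ m/K
ΔT = 1.56×10⁻² / 3.25765×10⁻⁵ = 478.873 K, so T = 11.6 + 478.873 = 490.473 °C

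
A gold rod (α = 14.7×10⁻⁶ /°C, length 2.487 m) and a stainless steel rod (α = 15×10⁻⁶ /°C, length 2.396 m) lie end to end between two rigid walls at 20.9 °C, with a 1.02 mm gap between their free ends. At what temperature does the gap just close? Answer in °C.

T = 35.0 °C

Gap closes when ΔL₁ + ΔL₂ = 1.02 mm = 1.02×10⁻³ m
(α₁L₁ + α₂L₂)ΔT = g
α₁L₁ + α₂L₂ = 14.7×10⁻⁶×2.487 + 15×10⁻⁶×2.396 = 7.24989×10⁻⁵ m/K
ΔT = 1.02×10⁻³ / 7.24989×10⁻⁵ = 14.069 K
T = 20.9 + 14.069 = 34.969 °C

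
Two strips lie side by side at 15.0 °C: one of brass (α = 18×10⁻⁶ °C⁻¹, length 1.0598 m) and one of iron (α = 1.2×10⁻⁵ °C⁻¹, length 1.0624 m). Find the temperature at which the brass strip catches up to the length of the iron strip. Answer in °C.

Equal length when α₁L₁ΔT − α₂L₂ΔT = L₂ − L₁ = 2.60×10⁻³ m
α₁L₁ = 1.90764×10⁻⁵, α₂L₂ = 1.27488×10⁻⁵ → Δ(αL) = 6.3276×10⁻⁶ m/K
ΔT = 2.60×10⁻³ / 6.3276×10⁻⁶ = 410.898 K, so T = 15.0 + 410.898 = 425.898 °C

T = 425.9 °C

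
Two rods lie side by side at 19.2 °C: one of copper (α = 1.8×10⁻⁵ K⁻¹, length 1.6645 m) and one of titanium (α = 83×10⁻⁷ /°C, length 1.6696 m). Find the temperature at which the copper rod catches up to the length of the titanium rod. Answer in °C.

L₁(1 + α₁ΔT) = L₂(1 + α₂ΔT) ⇒ ΔT = (L₂ − L₁)/(α₁L₁ − α₂L₂)
L₂ − L₁ = 1.6696 − 1.6645 = 5.10×10⁻³ m
α₁L₁ − α₂L₂ = 1.8×10⁻⁵×1.6645 − 83×10⁻⁷×1.6696 = 1.610332×10⁻⁵ m/K
ΔT = 5.10×10⁻³ / 1.610332×10⁻⁵ = 316.705 K
T = 19.2 + 316.705 = 335.905 °C

T = 335.9 °C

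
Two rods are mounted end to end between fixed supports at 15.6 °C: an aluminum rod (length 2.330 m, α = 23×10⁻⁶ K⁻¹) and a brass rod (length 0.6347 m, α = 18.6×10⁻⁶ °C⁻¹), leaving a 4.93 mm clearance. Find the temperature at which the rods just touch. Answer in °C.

Gap closes when ΔL₁ + ΔL₂ = 4.93 mm = 4.93×10⁻³ m
(α₁L₁ + α₂L₂)ΔT = g
α₁L₁ + α₂L₂ = 23×10⁻⁶×2.330 + 18.6×10⁻⁶×0.6347 = 6.539542×10⁻⁵ m/K
ΔT = 4.93×10⁻³ / 6.539542×10⁻⁵ = 75.388 K
T = 15.6 + 75.388 = 90.988 °C

T = 91.0 °C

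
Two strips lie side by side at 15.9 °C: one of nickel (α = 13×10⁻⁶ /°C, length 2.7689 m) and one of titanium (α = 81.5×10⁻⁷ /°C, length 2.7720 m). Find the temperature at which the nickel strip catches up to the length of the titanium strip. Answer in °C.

T = 247.2 °C

L₁(1 + α₁ΔT) = L₂(1 + α₂ΔT) ⇒ ΔT = (L₂ − L₁)/(α₁L₁ − α₂L₂)
L₂ − L₁ = 2.7720 − 2.7689 = 3.10×10⁻³ m
α₁L₁ − α₂L₂ = 13×10⁻⁶×2.7689 − 81.5×10⁻⁷×2.7720 = 1.34039×10⁻⁵ m/K
ΔT = 3.10×10⁻³ / 1.34039×10⁻⁵ = 231.276 K
T = 15.9 + 231.276 = 247.176 °C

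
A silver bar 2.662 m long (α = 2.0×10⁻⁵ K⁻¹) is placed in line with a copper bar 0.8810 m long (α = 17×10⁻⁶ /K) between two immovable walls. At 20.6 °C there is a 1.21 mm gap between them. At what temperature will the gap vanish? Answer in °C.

T = 38.3 °C

Gap closes when ΔL₁ + ΔL₂ = 1.21 mm = 1.21×10⁻³ m
(α₁L₁ + α₂L₂)ΔT = g
α₁L₁ + α₂L₂ = 2.0×10⁻⁵×2.662 + 17×10⁻⁶×0.8810 = 6.8217×10⁻⁵ m/K
ΔT = 1.21×10⁻³ / 6.8217×10⁻⁵ = 17.738 K
T = 20.6 + 17.738 = 38.338 °C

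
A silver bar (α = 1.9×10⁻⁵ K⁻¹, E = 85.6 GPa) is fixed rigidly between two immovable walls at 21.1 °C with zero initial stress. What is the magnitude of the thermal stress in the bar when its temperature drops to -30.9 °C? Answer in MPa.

Fully constrained: the free strain ε = αΔT is blocked, so σ = Eε = EαΔT.
|ΔT| = 52.0 K
σ = 85.6×10⁹ × 1.9×10⁻⁵ × 52.0 = 8.46×10⁷ Pa

σ = 84.6 MPa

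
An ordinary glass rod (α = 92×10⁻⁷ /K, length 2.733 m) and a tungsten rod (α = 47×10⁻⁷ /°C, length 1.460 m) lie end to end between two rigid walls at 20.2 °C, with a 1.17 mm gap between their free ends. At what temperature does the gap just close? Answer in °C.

T = 56.8 °C

Gap closes when ΔL₁ + ΔL₂ = 1.17 mm = 1.17×10⁻³ m
(α₁L₁ + α₂L₂)ΔT = g
α₁L₁ + α₂L₂ = 92×10⁻⁷×2.733 + 47×10⁻⁷×1.460 = 3.20056×10⁻⁵ m/K
ΔT = 1.17×10⁻³ / 3.20056×10⁻⁵ = 36.556 K
T = 20.2 + 36.556 = 56.756 °C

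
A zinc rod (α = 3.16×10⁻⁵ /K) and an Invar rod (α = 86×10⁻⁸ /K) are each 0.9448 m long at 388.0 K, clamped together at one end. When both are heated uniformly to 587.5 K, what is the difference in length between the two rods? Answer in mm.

5.79 mm

ΔT = 199.5 K
zinc: ΔL = 3.16×10⁻⁵ × 0.9448 m × 199.5 = 5.9562×10⁻³ m = 5.9562 mm
Invar: ΔL = 86×10⁻⁸ × 0.9448 m × 199.5 = 1.6210×10⁻⁴ m = 0.16210 mm
difference = 5.9562 − 0.16210 = 5.7941 mm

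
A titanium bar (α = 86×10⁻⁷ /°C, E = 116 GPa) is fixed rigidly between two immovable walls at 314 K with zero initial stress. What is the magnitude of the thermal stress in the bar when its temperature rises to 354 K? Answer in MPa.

σ = 39.9 MPa

Fully constrained: the free strain ε = αΔT is blocked, so σ = Eε = EαΔT.
|ΔT| = 40 K
σ = 116×10⁹ × 86×10⁻⁷ × 40 = 3.99×10⁷ Pa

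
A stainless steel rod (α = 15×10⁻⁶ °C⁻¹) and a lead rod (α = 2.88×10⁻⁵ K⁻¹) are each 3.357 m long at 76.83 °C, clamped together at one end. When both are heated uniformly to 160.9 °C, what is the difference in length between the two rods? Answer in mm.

3.89 mm

ΔT = 84.07 K
stainless steel: ΔL = 15×10⁻⁶ × 3.357 m × 84.07 = 4.2333×10⁻³ m = 4.2333 mm
lead: ΔL = 2.88×10⁻⁵ × 3.357 m × 84.07 = 8.1280×10⁻³ m = 8.1280 mm
difference = 8.1280 − 4.2333 = 3.8947 mm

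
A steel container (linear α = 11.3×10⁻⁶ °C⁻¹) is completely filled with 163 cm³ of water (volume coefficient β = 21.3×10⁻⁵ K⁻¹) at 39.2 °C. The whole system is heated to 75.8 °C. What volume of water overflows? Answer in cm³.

The container also expands: β_container ≈ 3α = 3.39×10⁻⁵ /K
Net overflow = V₀(β_liq − 3α_cont)ΔT
β − 3α = 2.13×10⁻⁴ − 3.39×10⁻⁵ = 1.791×10⁻⁴ /K; ΔT = 36.6 K
ΔV = 163 × 1.791×10⁻⁴ × 36.6 = 1.07 cm³

1.07 cm³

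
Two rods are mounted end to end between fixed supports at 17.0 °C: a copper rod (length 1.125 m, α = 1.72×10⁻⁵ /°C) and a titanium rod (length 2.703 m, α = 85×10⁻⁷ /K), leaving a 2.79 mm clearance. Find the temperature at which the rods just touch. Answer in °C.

α₁L₁ = 1.935×10⁻⁵ m/K, α₂L₂ = 2.29755×10⁻⁵ m/K → total 4.23255×10⁻⁵ m/K
ΔT = g/(α₁L₁+α₂L₂) = 2.79×10⁻³ / 4.23255×10⁻⁵ = 65.918 K
T = 17.0 + 65.918 = 82.918 °C

T = 82.9 °C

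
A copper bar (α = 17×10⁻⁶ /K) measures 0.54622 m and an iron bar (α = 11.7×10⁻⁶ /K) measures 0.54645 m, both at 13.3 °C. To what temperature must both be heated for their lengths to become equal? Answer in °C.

Equal length when α₁L₁ΔT − α₂L₂ΔT = L₂ − L₁ = 2.30×10⁻⁴ m
α₁L₁ = 9.28574×10⁻⁶, α₂L₂ = 6.393465×10⁻⁶ → Δ(αL) = 2.892275×10⁻⁶ m/K
ΔT = 2.30×10⁻⁴ / 2.892275×10⁻⁶ = 79.5222 K, so T = 13.3 + 79.5222 = 92.8222 °C

T = 92.82 °C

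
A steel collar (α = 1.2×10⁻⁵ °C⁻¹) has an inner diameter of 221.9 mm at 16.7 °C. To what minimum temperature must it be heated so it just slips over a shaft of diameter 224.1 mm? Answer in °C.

Required Δd = 224.1 − 221.9 = 2.2 mm
Δd = αd₀ΔT ⇒ ΔT = Δd/(αd₀) = 2.2 / (1.2×10⁻⁵ × 221.9) = 826.20 K
T_min = 16.7 + 826.20 = 842.90 °C

T = 843 °C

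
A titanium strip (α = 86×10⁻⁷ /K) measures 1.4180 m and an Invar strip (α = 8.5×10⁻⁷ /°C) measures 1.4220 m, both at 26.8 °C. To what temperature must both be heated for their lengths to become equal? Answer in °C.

Equal length when α₁L₁ΔT − α₂L₂ΔT = L₂ − L₁ = 4.00×10⁻³ m
α₁L₁ = 1.21948×10⁻⁵, α₂L₂ = 1.2087×10⁻⁶ → Δ(αL) = 1.09861×10⁻⁵ m/K
ΔT = 4.00×10⁻³ / 1.09861×10⁻⁵ = 364.096 K, so T = 26.8 + 364.096 = 390.896 °C

T = 390.9 °C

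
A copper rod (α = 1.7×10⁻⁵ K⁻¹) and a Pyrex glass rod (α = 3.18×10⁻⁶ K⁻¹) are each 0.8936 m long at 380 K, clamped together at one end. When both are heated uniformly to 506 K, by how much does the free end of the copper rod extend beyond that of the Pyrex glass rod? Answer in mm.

1.56 mm

ΔT = 126 K
copper: ΔL = 1.7×10⁻⁵ × 0.8936 m × 126 = 1.9141×10⁻³ m = 1.9141 mm
Pyrex glass: ΔL = 3.18×10⁻⁶ × 0.8936 m × 126 = 3.5805×10⁻⁴ m = 0.35805 mm
difference = 1.9141 − 0.35805 = 1.55605 mm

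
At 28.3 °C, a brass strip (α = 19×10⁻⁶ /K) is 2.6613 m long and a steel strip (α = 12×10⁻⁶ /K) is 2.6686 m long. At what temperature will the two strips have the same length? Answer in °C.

T = 422.0 °C

L₁(1 + α₁ΔT) = L₂(1 + α₂ΔT) ⇒ ΔT = (L₂ − L₁)/(α₁L₁ − α₂L₂)
L₂ − L₁ = 2.6686 − 2.6613 = 7.30×10⁻³ m
α₁L₁ − α₂L₂ = 19×10⁻⁶×2.6613 − 12×10⁻⁶×2.6686 = 1.85415×10⁻⁵ m/K
ΔT = 7.30×10⁻³ / 1.85415×10⁻⁵ = 393.711 K
T = 28.3 + 393.711 = 422.011 °C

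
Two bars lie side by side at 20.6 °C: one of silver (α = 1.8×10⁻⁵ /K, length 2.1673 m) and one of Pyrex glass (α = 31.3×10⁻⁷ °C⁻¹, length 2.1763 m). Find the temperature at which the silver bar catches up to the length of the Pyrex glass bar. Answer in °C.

T = 300.1 °C

Equal length when α₁L₁ΔT − α₂L₂ΔT = L₂ − L₁ = 9.00×10⁻³ m
α₁L₁ = 3.90114×10⁻⁵, α₂L₂ = 6.811819×10⁻⁶ → Δ(αL) = 3.2199581×10⁻⁵ m/K
ΔT = 9.00×10⁻³ / 3.2199581×10⁻⁵ = 279.507 K, so T = 20.6 + 279.507 = 300.107 °C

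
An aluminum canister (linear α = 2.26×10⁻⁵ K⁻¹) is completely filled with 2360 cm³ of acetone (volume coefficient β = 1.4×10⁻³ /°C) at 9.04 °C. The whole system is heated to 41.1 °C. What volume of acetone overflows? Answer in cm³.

101 cm³

The canister also expands: β_container ≈ 3α = 6.78×10⁻⁵ /K
Net overflow = V₀(β_liq − 3α_cont)ΔT
β − 3α = 1.40×10⁻³ − 6.78×10⁻⁵ = 1.3322×10⁻³ /K; ΔT = 32.06 K
ΔV = 2360 × 1.3322×10⁻³ × 32.06 = 101 cm³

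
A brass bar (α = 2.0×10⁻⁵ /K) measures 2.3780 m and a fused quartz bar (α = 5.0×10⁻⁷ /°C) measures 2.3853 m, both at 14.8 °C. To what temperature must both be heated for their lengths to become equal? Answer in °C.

Equal length when α₁L₁ΔT − α₂L₂ΔT = L₂ − L₁ = 7.30×10⁻³ m
α₁L₁ = 4.756×10⁻⁵, α₂L₂ = 1.19265×10⁻⁶ → Δ(αL) = 4.636735×10⁻⁵ m/K
ΔT = 7.30×10⁻³ / 4.636735×10⁻⁵ = 157.438 K, so T = 14.8 + 157.438 = 172.238 °C

T = 172.2 °C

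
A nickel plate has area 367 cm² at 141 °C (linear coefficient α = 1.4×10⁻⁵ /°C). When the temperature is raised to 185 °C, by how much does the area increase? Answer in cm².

ΔA = 0.452 cm²

Area coefficient ≈ 2α; |ΔT| = 44 K
ΔA = 2αA₀ΔT = 2(1.4×10⁻⁵)(367)(44) = 0.452 cm²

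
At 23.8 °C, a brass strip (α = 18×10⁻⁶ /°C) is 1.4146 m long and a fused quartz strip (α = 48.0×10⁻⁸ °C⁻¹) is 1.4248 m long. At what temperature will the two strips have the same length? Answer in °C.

T = 435.4 °C

L₁(1 + α₁ΔT) = L₂(1 + α₂ΔT) ⇒ ΔT = (L₂ − L₁)/(α₁L₁ − α₂L₂)
L₂ − L₁ = 1.4248 − 1.4146 = 1.02×10⁻² m
α₁L₁ − α₂L₂ = 18×10⁻⁶×1.4146 − 48.0×10⁻⁸×1.4248 = 2.4778896×10⁻⁵ m/K
ΔT = 1.02×10⁻² / 2.4778896×10⁻⁵ = 411.641 K
T = 23.8 + 411.641 = 435.441 °C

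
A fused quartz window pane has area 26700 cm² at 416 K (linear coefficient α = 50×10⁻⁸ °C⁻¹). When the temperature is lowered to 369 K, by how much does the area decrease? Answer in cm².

Area coefficient ≈ 2α; |ΔT| = 47 K
ΔA = 2αA₀ΔT = 2(50×10⁻⁸)(26700)(47) = 1.25 cm²

ΔA = 1.25 cm²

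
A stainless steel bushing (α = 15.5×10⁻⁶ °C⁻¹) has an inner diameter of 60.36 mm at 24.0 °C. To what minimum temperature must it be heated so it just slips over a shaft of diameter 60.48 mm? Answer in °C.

Required Δd = 60.48 − 60.36 = 0.12 mm
Δd = αd₀ΔT ⇒ ΔT = Δd/(αd₀) = 0.12 / (15.5×10⁻⁶ × 60.36) = 128.26 K
T_min = 24.0 + 128.26 = 152.26 °C

T = 152 °C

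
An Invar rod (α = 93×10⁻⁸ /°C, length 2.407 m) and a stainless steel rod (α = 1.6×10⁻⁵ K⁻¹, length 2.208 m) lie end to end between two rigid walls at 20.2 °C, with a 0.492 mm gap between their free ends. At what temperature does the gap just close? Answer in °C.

Gap closes when ΔL₁ + ΔL₂ = 0.492 mm = 4.92×10⁻⁴ m
(α₁L₁ + α₂L₂)ΔT = g
α₁L₁ + α₂L₂ = 93×10⁻⁸×2.407 + 1.6×10⁻⁵×2.208 = 3.756651×10⁻⁵ m/K
ΔT = 4.92×10⁻⁴ / 3.756651×10⁻⁵ = 13.097 K
T = 20.2 + 13.097 = 33.297 °C

T = 33.3 °C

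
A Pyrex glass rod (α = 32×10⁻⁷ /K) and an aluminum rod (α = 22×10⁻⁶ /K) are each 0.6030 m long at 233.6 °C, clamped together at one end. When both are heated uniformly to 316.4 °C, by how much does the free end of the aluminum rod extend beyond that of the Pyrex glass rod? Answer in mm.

0.939 mm

ΔT = 82.8 K
Pyrex glass: ΔL = 32×10⁻⁷ × 0.6030 m × 82.8 = 1.5977×10⁻⁴ m = 0.15977 mm
aluminum: ΔL = 22×10⁻⁶ × 0.6030 m × 82.8 = 1.0984×10⁻³ m = 1.0984 mm
difference = 1.0984 − 0.15977 = 0.93863 mm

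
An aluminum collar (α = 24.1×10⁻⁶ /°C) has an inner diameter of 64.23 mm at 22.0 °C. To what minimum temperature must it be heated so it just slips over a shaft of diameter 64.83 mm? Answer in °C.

Required Δd = 64.83 − 64.23 = 0.60 mm
Δd = αd₀ΔT ⇒ ΔT = Δd/(αd₀) = 0.60 / (24.1×10⁻⁶ × 64.23) = 387.61 K
T_min = 22.0 + 387.61 = 409.61 °C

T = 410 °C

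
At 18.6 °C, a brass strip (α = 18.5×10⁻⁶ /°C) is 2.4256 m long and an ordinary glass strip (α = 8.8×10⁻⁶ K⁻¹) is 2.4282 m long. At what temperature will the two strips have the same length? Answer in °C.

L₁(1 + α₁ΔT) = L₂(1 + α₂ΔT) ⇒ ΔT = (L₂ − L₁)/(α₁L₁ − α₂L₂)
L₂ − L₁ = 2.4282 − 2.4256 = 2.60×10⁻³ m
α₁L₁ − α₂L₂ = 18.5×10⁻⁶×2.4256 − 8.8×10⁻⁶×2.4282 = 2.350544×10⁻⁵ m/K
ΔT = 2.60×10⁻³ / 2.350544×10⁻⁵ = 110.613 K
T = 18.6 + 110.613 = 129.213 °C

T = 129.2 °C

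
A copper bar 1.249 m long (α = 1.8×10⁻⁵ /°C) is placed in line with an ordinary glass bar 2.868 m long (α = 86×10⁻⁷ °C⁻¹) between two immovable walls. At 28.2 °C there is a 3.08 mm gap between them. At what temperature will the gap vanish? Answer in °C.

Gap closes when ΔL₁ + ΔL₂ = 3.08 mm = 3.08×10⁻³ m
(α₁L₁ + α₂L₂)ΔT = g
α₁L₁ + α₂L₂ = 1.8×10⁻⁵×1.249 + 86×10⁻⁷×2.868 = 4.71468×10⁻⁵ m/K
ΔT = 3.08×10⁻³ / 4.71468×10⁻⁵ = 65.328 K
T = 28.2 + 65.328 = 93.528 °C

T = 93.5 °C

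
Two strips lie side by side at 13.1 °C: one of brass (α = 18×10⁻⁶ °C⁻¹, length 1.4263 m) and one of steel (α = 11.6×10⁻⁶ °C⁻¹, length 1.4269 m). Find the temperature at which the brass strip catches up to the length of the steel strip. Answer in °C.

Equal length when α₁L₁ΔT − α₂L₂ΔT = L₂ − L₁ = 6.00×10⁻⁴ m
α₁L₁ = 2.56734×10⁻⁵, α₂L₂ = 1.655204×10⁻⁵ → Δ(αL) = 9.12136×10⁻⁶ m/K
ΔT = 6.00×10⁻⁴ / 9.12136×10⁻⁶ = 65.7797 K, so T = 13.1 + 65.7797 = 78.8797 °C

T = 78.88 °C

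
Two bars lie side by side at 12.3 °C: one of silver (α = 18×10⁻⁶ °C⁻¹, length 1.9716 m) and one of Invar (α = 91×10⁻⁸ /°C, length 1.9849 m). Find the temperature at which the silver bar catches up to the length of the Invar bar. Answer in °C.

Equal length when α₁L₁ΔT − α₂L₂ΔT = L₂ − L₁ = 1.33×10⁻² m
α₁L₁ = 3.54888×10⁻⁵, α₂L₂ = 1.806259×10⁻⁶ → Δ(αL) = 3.3682541×10⁻⁵ m/K
ΔT = 1.33×10⁻² / 3.3682541×10⁻⁵ = 394.863 K, so T = 12.3 + 394.863 = 407.163 °C

T = 407.2 °C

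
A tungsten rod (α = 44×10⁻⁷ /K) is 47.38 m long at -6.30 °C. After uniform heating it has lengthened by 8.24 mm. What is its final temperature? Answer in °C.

ΔL = αL₀ΔT ⇒ ΔT = ΔL / (αL₀)
ΔT = 8.24×10⁻³ m / (44×10⁻⁷ × 47.38 m) = 39.526 K
T = -6.30 + 39.526 = 33.226 °C

T = 33.2 °C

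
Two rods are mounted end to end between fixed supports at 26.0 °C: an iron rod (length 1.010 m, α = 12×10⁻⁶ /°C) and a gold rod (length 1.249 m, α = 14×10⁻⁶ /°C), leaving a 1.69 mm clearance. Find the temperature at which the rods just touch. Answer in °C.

T = 83.1 °C

α₁L₁ = 1.212×10⁻⁵ m/K, α₂L₂ = 1.7486×10⁻⁵ m/K → total 2.9606×10⁻⁵ m/K
ΔT = g/(α₁L₁+α₂L₂) = 1.69×10⁻³ / 2.9606×10⁻⁵ = 57.083 K
T = 26.0 + 57.083 = 83.083 °C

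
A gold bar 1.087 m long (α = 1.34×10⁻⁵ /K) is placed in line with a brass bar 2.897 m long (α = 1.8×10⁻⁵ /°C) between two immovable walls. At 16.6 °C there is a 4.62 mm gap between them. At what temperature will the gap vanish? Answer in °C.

α₁L₁ = 1.45658×10⁻⁵ m/K, α₂L₂ = 5.2146×10⁻⁵ m/K → total 6.67118×10⁻⁵ m/K
ΔT = g/(α₁L₁+α₂L₂) = 4.62×10⁻³ / 6.67118×10⁻⁵ = 69.253 K
T = 16.6 + 69.253 = 85.853 °C

T = 85.9 °C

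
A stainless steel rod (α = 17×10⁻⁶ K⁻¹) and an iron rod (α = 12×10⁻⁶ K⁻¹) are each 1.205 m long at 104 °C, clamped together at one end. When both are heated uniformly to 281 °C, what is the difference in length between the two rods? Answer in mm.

ΔT = 177 K
stainless steel: ΔL = 17×10⁻⁶ × 1.205 m × 177 = 3.6258×10⁻³ m = 3.6258 mm
iron: ΔL = 12×10⁻⁶ × 1.205 m × 177 = 2.5594×10⁻³ m = 2.5594 mm
difference = 3.6258 − 2.5594 = 1.0664 mm

1.07 mm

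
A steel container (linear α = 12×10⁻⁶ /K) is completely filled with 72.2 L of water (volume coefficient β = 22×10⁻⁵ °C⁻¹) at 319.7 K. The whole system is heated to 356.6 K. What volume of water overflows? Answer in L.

The container also expands: β_container ≈ 3α = 3.6×10⁻⁵ /K
Net overflow = V₀(β_liq − 3α_cont)ΔT
β − 3α = 2.20×10⁻⁴ − 3.6×10⁻⁵ = 1.84×10⁻⁴ /K; ΔT = 36.9 K
ΔV = 72.2 × 1.84×10⁻⁴ × 36.9 = 0.490 L

0.490 L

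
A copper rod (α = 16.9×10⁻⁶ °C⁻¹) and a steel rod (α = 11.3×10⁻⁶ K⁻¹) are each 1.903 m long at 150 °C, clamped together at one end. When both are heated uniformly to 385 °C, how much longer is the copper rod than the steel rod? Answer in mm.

2.50 mm

ΔT = 235 K
copper: ΔL = 16.9×10⁻⁶ × 1.903 m × 235 = 7.5578×10⁻³ m = 7.5578 mm
steel: ΔL = 11.3×10⁻⁶ × 1.903 m × 235 = 5.0534×10⁻³ m = 5.0534 mm
difference = 7.5578 − 5.0534 = 2.5044 mm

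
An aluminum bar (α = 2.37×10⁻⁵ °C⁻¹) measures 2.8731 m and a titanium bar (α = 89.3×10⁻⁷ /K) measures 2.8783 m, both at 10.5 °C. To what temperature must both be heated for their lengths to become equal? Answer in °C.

T = 133.2 °C

L₁(1 + α₁ΔT) = L₂(1 + α₂ΔT) ⇒ ΔT = (L₂ − L₁)/(α₁L₁ − α₂L₂)
L₂ − L₁ = 2.8783 − 2.8731 = 5.20×10⁻³ m
α₁L₁ − α₂L₂ = 2.37×10⁻⁵×2.8731 − 89.3×10⁻⁷×2.8783 = 4.2389251×10⁻⁵ m/K
ΔT = 5.20×10⁻³ / 4.2389251×10⁻⁵ = 122.673 K
T = 10.5 + 122.673 = 133.173 °C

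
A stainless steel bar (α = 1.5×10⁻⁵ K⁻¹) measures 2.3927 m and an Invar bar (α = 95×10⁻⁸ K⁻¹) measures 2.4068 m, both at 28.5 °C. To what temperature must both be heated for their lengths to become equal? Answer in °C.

L₁(1 + α₁ΔT) = L₂(1 + α₂ΔT) ⇒ ΔT = (L₂ − L₁)/(α₁L₁ − α₂L₂)
L₂ − L₁ = 2.4068 − 2.3927 = 1.41×10⁻² m
α₁L₁ − α₂L₂ = 1.5×10⁻⁵×2.3927 − 95×10⁻⁸×2.4068 = 3.360404×10⁻⁵ m/K
ΔT = 1.41×10⁻² / 3.360404×10⁻⁵ = 419.592 K
T = 28.5 + 419.592 = 448.092 °C

T = 448.1 °C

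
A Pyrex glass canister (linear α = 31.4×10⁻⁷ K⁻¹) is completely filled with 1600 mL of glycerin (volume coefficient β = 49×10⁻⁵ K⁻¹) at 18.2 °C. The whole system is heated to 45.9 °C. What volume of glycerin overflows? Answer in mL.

21.3 mL

The canister also expands: β_container ≈ 3α = 9.42×10⁻⁶ /K
Net overflow = V₀(β_liq − 3α_cont)ΔT
β − 3α = 4.90×10⁻⁴ − 9.42×10⁻⁶ = 4.8058×10⁻⁴ /K; ΔT = 27.7 K
ΔV = 1600 × 4.8058×10⁻⁴ × 27.7 = 21.3 mL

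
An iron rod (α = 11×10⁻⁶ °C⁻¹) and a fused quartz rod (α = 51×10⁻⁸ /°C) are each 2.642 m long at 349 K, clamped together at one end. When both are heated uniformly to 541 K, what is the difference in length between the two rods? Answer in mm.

ΔT = 192 K
iron: ΔL = 11×10⁻⁶ × 2.642 m × 192 = 5.5799×10⁻³ m = 5.5799 mm
fused quartz: ΔL = 51×10⁻⁸ × 2.642 m × 192 = 2.5870×10⁻⁴ m = 0.25870 mm
difference = 5.5799 − 0.25870 = 5.3212 mm

5.32 mm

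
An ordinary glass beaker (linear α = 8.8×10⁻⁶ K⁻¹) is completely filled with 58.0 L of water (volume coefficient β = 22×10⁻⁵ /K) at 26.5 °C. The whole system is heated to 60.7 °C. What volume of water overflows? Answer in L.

0.384 L

The beaker also expands: β_container ≈ 3α = 2.64×10⁻⁵ /K
Net overflow = V₀(β_liq − 3α_cont)ΔT
β − 3α = 2.20×10⁻⁴ − 2.64×10⁻⁵ = 1.936×10⁻⁴ /K; ΔT = 34.2 K
ΔV = 58.0 × 1.936×10⁻⁴ × 34.2 = 0.384 L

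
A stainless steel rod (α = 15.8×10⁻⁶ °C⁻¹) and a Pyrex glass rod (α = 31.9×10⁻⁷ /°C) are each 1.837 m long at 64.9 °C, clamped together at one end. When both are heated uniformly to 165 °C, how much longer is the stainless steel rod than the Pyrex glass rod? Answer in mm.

2.32 mm

ΔT = 100.1 K
stainless steel: ΔL = 15.8×10⁻⁶ × 1.837 m × 100.1 = 2.9054×10⁻³ m = 2.9054 mm
Pyrex glass: ΔL = 31.9×10⁻⁷ × 1.837 m × 100.1 = 5.8659×10⁻⁴ m = 0.58659 mm
difference = 2.9054 − 0.58659 = 2.31881 mm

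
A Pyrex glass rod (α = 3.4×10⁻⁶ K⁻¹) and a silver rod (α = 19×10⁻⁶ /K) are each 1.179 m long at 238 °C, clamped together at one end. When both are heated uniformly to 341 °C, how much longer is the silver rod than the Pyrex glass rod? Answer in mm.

ΔT = 103 K
Pyrex glass: ΔL = 3.4×10⁻⁶ × 1.179 m × 103 = 4.1289×10⁻⁴ m = 0.41289 mm
silver: ΔL = 19×10⁻⁶ × 1.179 m × 103 = 2.3073×10⁻³ m = 2.3073 mm
difference = 2.3073 − 0.41289 = 1.89441 mm

1.89 mm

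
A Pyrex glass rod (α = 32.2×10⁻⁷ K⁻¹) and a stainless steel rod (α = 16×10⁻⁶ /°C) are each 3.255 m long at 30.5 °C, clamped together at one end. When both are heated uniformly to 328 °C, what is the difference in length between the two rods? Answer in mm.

ΔT = 297.5 K
Pyrex glass: ΔL = 32.2×10⁻⁷ × 3.255 m × 297.5 = 3.1181×10⁻³ m = 3.1181 mm
stainless steel: ΔL = 16×10⁻⁶ × 3.255 m × 297.5 = 1.5494×10⁻² m = 15.494 mm
difference = 15.494 − 3.1181 = 12.3759 mm

12.4 mm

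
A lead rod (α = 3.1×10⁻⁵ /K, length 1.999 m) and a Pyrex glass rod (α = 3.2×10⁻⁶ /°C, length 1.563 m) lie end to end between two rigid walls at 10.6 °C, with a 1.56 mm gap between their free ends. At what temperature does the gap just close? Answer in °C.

T = 33.9 °C

α₁L₁ = 6.1969×10⁻⁵ m/K, α₂L₂ = 5.0016×10⁻⁶ m/K → total 6.69706×10⁻⁵ m/K
ΔT = g/(α₁L₁+α₂L₂) = 1.56×10⁻³ / 6.69706×10⁻⁵ = 23.294 K
T = 10.6 + 23.294 = 33.894 °C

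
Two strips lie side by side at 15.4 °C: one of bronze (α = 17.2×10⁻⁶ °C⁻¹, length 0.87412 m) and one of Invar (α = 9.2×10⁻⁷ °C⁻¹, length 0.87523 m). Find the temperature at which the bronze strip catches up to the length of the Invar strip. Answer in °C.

T = 93.41 °C

Equal length when α₁L₁ΔT − α₂L₂ΔT = L₂ − L₁ = 1.11×10⁻³ m
α₁L₁ = 1.5034864×10⁻⁵, α₂L₂ = 8.052116×10⁻⁷ → Δ(αL) = 1.42296524×10⁻⁵ m/K
ΔT = 1.11×10⁻³ / 1.42296524×10⁻⁵ = 78.0061 K, so T = 15.4 + 78.0061 = 93.4061 °C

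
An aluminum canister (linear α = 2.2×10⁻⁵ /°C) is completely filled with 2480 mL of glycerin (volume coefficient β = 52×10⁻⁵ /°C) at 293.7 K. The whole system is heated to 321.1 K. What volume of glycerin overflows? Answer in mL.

The canister also expands: β_container ≈ 3α = 6.6×10⁻⁵ /K
Net overflow = V₀(β_liq − 3α_cont)ΔT
β − 3α = 5.20×10⁻⁴ − 6.6×10⁻⁵ = 4.54×10⁻⁴ /K; ΔT = 27.4 K
ΔV = 2480 × 4.54×10⁻⁴ × 27.4 = 30.9 mL

30.9 mL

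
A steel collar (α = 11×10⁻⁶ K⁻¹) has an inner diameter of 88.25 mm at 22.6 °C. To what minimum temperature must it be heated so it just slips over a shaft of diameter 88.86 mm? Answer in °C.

T = 651 °C

Required Δd = 88.86 − 88.25 = 0.61 mm
Δd = αd₀ΔT ⇒ ΔT = Δd/(αd₀) = 0.61 / (11×10⁻⁶ × 88.25) = 628.38 K
T_min = 22.6 + 628.38 = 650.98 °C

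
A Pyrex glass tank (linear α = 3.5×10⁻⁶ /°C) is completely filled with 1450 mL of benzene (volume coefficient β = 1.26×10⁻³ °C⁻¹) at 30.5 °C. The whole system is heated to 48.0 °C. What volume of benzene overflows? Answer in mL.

31.7 mL

The tank also expands: β_container ≈ 3α = 1.05×10⁻⁵ /K
Net overflow = V₀(β_liq − 3α_cont)ΔT
β − 3α = 1.26×10⁻³ − 1.05×10⁻⁵ = 1.2495×10⁻³ /K; ΔT = 17.5 K
ΔV = 1450 × 1.2495×10⁻³ × 17.5 = 31.7 mL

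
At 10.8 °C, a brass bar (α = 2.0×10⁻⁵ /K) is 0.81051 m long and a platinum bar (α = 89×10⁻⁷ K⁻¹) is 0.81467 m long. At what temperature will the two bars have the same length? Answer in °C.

T = 475.1 °C

L₁(1 + α₁ΔT) = L₂(1 + α₂ΔT) ⇒ ΔT = (L₂ − L₁)/(α₁L₁ − α₂L₂)
L₂ − L₁ = 0.81467 − 0.81051 = 4.16×10⁻³ m
α₁L₁ − α₂L₂ = 2.0×10⁻⁵×0.81051 − 89×10⁻⁷×0.81467 = 8.959637×10⁻⁶ m/K
ΔT = 4.16×10⁻³ / 8.959637×10⁻⁶ = 464.305 K
T = 10.8 + 464.305 = 475.105 °C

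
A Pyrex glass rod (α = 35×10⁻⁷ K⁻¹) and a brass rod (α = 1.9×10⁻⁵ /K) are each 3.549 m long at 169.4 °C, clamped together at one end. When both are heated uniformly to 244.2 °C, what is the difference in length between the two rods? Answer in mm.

4.11 mm

ΔT = 74.8 K
Pyrex glass: ΔL = 35×10⁻⁷ × 3.549 m × 74.8 = 9.2913×10⁻⁴ m = 0.92913 mm
brass: ΔL = 1.9×10⁻⁵ × 3.549 m × 74.8 = 5.0438×10⁻³ m = 5.0438 mm
difference = 5.0438 − 0.92913 = 4.11467 mm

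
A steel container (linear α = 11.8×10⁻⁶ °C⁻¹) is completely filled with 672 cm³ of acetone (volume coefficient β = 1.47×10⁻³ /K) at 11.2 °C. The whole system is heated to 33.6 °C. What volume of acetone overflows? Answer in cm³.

The container also expands: β_container ≈ 3α = 3.54×10⁻⁵ /K
Net overflow = V₀(β_liq − 3α_cont)ΔT
β − 3α = 1.47×10⁻³ − 3.54×10⁻⁵ = 1.4346×10⁻³ /K; ΔT = 22.4 K
ΔV = 672 × 1.4346×10⁻³ × 22.4 = 21.6 cm³

21.6 cm³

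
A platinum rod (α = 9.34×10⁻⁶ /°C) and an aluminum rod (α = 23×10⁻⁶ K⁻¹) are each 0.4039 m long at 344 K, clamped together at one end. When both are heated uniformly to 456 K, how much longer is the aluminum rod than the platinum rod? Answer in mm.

ΔT = 112 K
platinum: ΔL = 9.34×10⁻⁶ × 0.4039 m × 112 = 4.2251×10⁻⁴ m = 0.42251 mm
aluminum: ΔL = 23×10⁻⁶ × 0.4039 m × 112 = 1.0404×10⁻³ m = 1.0404 mm
difference = 1.0404 − 0.42251 = 0.61789 mm

0.618 mm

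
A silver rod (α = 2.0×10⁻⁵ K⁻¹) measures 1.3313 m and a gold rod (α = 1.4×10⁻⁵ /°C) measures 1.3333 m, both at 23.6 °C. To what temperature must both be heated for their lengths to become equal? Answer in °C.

L₁(1 + α₁ΔT) = L₂(1 + α₂ΔT) ⇒ ΔT = (L₂ − L₁)/(α₁L₁ − α₂L₂)
L₂ − L₁ = 1.3333 − 1.3313 = 2.00×10⁻³ m
α₁L₁ − α₂L₂ = 2.0×10⁻⁵×1.3313 − 1.4×10⁻⁵×1.3333 = 7.9598×10⁻⁶ m/K
ΔT = 2.00×10⁻³ / 7.9598×10⁻⁶ = 251.263 K
T = 23.6 + 251.263 = 274.863 °C

T = 274.9 °C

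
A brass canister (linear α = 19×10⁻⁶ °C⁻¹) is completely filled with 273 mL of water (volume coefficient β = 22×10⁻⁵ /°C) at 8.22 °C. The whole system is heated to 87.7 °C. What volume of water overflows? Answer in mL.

3.54 mL

The canister also expands: β_container ≈ 3α = 5.7×10⁻⁵ /K
Net overflow = V₀(β_liq − 3α_cont)ΔT
β − 3α = 2.20×10⁻⁴ − 5.7×10⁻⁵ = 1.63×10⁻⁴ /K; ΔT = 79.48 K
ΔV = 273 × 1.63×10⁻⁴ × 79.48 = 3.54 mL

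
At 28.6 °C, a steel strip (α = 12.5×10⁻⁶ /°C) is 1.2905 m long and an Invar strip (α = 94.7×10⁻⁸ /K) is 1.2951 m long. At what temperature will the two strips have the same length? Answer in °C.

T = 337.2 °C

L₁(1 + α₁ΔT) = L₂(1 + α₂ΔT) ⇒ ΔT = (L₂ − L₁)/(α₁L₁ − α₂L₂)
L₂ − L₁ = 1.2951 − 1.2905 = 4.60×10⁻³ m
α₁L₁ − α₂L₂ = 12.5×10⁻⁶×1.2905 − 94.7×10⁻⁸×1.2951 = 1.49047903×10⁻⁵ m/K
ΔT = 4.60×10⁻³ / 1.49047903×10⁻⁵ = 308.626 K
T = 28.6 + 308.626 = 337.226 °C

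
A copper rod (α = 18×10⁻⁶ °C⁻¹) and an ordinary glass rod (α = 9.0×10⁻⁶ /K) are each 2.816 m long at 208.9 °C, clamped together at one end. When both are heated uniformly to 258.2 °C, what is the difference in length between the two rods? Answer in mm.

1.25 mm

ΔT = 49.3 K
copper: ΔL = 18×10⁻⁶ × 2.816 m × 49.3 = 2.4989×10⁻³ m = 2.4989 mm
ordinary glass: ΔL = 9.0×10⁻⁶ × 2.816 m × 49.3 = 1.2495×10⁻³ m = 1.2495 mm
difference = 2.4989 − 1.2495 = 1.2494 mm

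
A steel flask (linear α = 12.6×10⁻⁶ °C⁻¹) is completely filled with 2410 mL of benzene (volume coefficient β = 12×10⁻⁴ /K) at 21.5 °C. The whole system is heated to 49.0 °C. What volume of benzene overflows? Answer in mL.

77.0 mL

The flask also expands: β_container ≈ 3α = 3.78×10⁻⁵ /K
Net overflow = V₀(β_liq − 3α_cont)ΔT
β − 3α = 1.20×10⁻³ − 3.78×10⁻⁵ = 1.1622×10⁻³ /K; ΔT = 27.5 K
ΔV = 2410 × 1.1622×10⁻³ × 27.5 = 77.0 mL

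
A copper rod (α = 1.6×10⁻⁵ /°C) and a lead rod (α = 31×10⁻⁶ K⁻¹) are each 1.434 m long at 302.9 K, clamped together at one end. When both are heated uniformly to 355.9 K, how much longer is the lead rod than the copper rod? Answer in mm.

ΔT = 53.0 K
copper: ΔL = 1.6×10⁻⁵ × 1.434 m × 53.0 = 1.2160×10⁻³ m = 1.2160 mm
lead: ΔL = 31×10⁻⁶ × 1.434 m × 53.0 = 2.3561×10⁻³ m = 2.3561 mm
difference = 2.3561 − 1.2160 = 1.1401 mm

1.14 mm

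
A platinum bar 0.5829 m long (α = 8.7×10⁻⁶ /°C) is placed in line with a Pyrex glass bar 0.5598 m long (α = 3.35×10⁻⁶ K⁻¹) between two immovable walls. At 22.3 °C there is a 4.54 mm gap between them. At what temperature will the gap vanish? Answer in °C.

α₁L₁ = 5.07123×10⁻⁶ m/K, α₂L₂ = 1.87533×10⁻⁶ m/K → total 6.94656×10⁻⁶ m/K
ΔT = g/(α₁L₁+α₂L₂) = 4.54×10⁻³ / 6.94656×10⁻⁶ = 653.56 K
T = 22.3 + 653.56 = 675.86 °C

T = 676 °C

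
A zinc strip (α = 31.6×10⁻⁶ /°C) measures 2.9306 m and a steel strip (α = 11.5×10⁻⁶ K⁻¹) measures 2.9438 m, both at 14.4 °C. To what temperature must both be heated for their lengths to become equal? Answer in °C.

Equal length when α₁L₁ΔT − α₂L₂ΔT = L₂ − L₁ = 1.32×10⁻² m
α₁L₁ = 9.260696×10⁻⁵, α₂L₂ = 3.38537×10⁻⁵ → Δ(αL) = 5.875326×10⁻⁵ m/K
ΔT = 1.32×10⁻² / 5.875326×10⁻⁵ = 224.668 K, so T = 14.4 + 224.668 = 239.068 °C

T = 239.1 °C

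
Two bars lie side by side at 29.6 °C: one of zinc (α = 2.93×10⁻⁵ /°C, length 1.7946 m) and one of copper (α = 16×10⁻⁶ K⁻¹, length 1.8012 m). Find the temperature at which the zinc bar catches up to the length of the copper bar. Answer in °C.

T = 307.3 °C

Equal length when α₁L₁ΔT − α₂L₂ΔT = L₂ − L₁ = 6.60×10⁻³ m
α₁L₁ = 5.258178×10⁻⁵, α₂L₂ = 2.88192×10⁻⁵ → Δ(αL) = 2.376258×10⁻⁵ m/K
ΔT = 6.60×10⁻³ / 2.376258×10⁻⁵ = 277.748 K, so T = 29.6 + 277.748 = 307.348 °C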